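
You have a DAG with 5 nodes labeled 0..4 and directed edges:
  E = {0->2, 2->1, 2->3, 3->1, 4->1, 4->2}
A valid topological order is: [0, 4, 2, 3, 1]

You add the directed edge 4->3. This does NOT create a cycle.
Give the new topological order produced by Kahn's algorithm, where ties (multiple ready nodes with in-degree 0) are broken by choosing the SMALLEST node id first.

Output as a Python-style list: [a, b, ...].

Answer: [0, 4, 2, 3, 1]

Derivation:
Old toposort: [0, 4, 2, 3, 1]
Added edge: 4->3
Position of 4 (1) < position of 3 (3). Old order still valid.
Run Kahn's algorithm (break ties by smallest node id):
  initial in-degrees: [0, 3, 2, 2, 0]
  ready (indeg=0): [0, 4]
  pop 0: indeg[2]->1 | ready=[4] | order so far=[0]
  pop 4: indeg[1]->2; indeg[2]->0; indeg[3]->1 | ready=[2] | order so far=[0, 4]
  pop 2: indeg[1]->1; indeg[3]->0 | ready=[3] | order so far=[0, 4, 2]
  pop 3: indeg[1]->0 | ready=[1] | order so far=[0, 4, 2, 3]
  pop 1: no out-edges | ready=[] | order so far=[0, 4, 2, 3, 1]
  Result: [0, 4, 2, 3, 1]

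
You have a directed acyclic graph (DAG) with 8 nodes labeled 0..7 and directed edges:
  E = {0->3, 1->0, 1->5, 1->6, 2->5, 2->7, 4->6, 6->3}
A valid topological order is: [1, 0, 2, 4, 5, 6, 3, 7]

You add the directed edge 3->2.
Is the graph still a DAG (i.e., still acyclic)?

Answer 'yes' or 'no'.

Given toposort: [1, 0, 2, 4, 5, 6, 3, 7]
Position of 3: index 6; position of 2: index 2
New edge 3->2: backward (u after v in old order)
Backward edge: old toposort is now invalid. Check if this creates a cycle.
Does 2 already reach 3? Reachable from 2: [2, 5, 7]. NO -> still a DAG (reorder needed).
Still a DAG? yes

Answer: yes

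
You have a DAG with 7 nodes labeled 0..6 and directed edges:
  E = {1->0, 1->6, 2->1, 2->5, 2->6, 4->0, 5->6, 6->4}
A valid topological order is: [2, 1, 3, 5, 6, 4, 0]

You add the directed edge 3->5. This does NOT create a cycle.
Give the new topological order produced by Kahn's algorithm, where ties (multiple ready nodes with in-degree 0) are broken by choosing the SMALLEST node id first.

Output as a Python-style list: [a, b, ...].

Answer: [2, 1, 3, 5, 6, 4, 0]

Derivation:
Old toposort: [2, 1, 3, 5, 6, 4, 0]
Added edge: 3->5
Position of 3 (2) < position of 5 (3). Old order still valid.
Run Kahn's algorithm (break ties by smallest node id):
  initial in-degrees: [2, 1, 0, 0, 1, 2, 3]
  ready (indeg=0): [2, 3]
  pop 2: indeg[1]->0; indeg[5]->1; indeg[6]->2 | ready=[1, 3] | order so far=[2]
  pop 1: indeg[0]->1; indeg[6]->1 | ready=[3] | order so far=[2, 1]
  pop 3: indeg[5]->0 | ready=[5] | order so far=[2, 1, 3]
  pop 5: indeg[6]->0 | ready=[6] | order so far=[2, 1, 3, 5]
  pop 6: indeg[4]->0 | ready=[4] | order so far=[2, 1, 3, 5, 6]
  pop 4: indeg[0]->0 | ready=[0] | order so far=[2, 1, 3, 5, 6, 4]
  pop 0: no out-edges | ready=[] | order so far=[2, 1, 3, 5, 6, 4, 0]
  Result: [2, 1, 3, 5, 6, 4, 0]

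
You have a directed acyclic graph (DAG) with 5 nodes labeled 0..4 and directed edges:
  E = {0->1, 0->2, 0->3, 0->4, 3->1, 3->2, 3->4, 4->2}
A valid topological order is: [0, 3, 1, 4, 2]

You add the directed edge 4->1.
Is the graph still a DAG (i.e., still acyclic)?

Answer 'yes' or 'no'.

Given toposort: [0, 3, 1, 4, 2]
Position of 4: index 3; position of 1: index 2
New edge 4->1: backward (u after v in old order)
Backward edge: old toposort is now invalid. Check if this creates a cycle.
Does 1 already reach 4? Reachable from 1: [1]. NO -> still a DAG (reorder needed).
Still a DAG? yes

Answer: yes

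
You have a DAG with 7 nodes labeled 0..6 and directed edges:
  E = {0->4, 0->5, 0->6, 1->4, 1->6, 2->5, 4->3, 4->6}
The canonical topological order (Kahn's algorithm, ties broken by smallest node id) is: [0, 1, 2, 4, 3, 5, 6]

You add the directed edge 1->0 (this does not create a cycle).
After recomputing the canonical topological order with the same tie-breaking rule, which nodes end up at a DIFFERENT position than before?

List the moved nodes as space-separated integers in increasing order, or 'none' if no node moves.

Answer: 0 1

Derivation:
Old toposort: [0, 1, 2, 4, 3, 5, 6]
Added edge 1->0
Recompute Kahn (smallest-id tiebreak):
  initial in-degrees: [1, 0, 0, 1, 2, 2, 3]
  ready (indeg=0): [1, 2]
  pop 1: indeg[0]->0; indeg[4]->1; indeg[6]->2 | ready=[0, 2] | order so far=[1]
  pop 0: indeg[4]->0; indeg[5]->1; indeg[6]->1 | ready=[2, 4] | order so far=[1, 0]
  pop 2: indeg[5]->0 | ready=[4, 5] | order so far=[1, 0, 2]
  pop 4: indeg[3]->0; indeg[6]->0 | ready=[3, 5, 6] | order so far=[1, 0, 2, 4]
  pop 3: no out-edges | ready=[5, 6] | order so far=[1, 0, 2, 4, 3]
  pop 5: no out-edges | ready=[6] | order so far=[1, 0, 2, 4, 3, 5]
  pop 6: no out-edges | ready=[] | order so far=[1, 0, 2, 4, 3, 5, 6]
New canonical toposort: [1, 0, 2, 4, 3, 5, 6]
Compare positions:
  Node 0: index 0 -> 1 (moved)
  Node 1: index 1 -> 0 (moved)
  Node 2: index 2 -> 2 (same)
  Node 3: index 4 -> 4 (same)
  Node 4: index 3 -> 3 (same)
  Node 5: index 5 -> 5 (same)
  Node 6: index 6 -> 6 (same)
Nodes that changed position: 0 1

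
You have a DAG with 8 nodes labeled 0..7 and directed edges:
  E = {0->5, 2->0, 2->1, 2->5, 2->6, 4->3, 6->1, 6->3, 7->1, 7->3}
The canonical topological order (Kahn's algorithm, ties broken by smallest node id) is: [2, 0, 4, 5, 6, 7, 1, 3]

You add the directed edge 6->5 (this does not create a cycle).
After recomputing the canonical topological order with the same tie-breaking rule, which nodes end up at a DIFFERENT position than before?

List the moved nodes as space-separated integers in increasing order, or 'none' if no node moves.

Old toposort: [2, 0, 4, 5, 6, 7, 1, 3]
Added edge 6->5
Recompute Kahn (smallest-id tiebreak):
  initial in-degrees: [1, 3, 0, 3, 0, 3, 1, 0]
  ready (indeg=0): [2, 4, 7]
  pop 2: indeg[0]->0; indeg[1]->2; indeg[5]->2; indeg[6]->0 | ready=[0, 4, 6, 7] | order so far=[2]
  pop 0: indeg[5]->1 | ready=[4, 6, 7] | order so far=[2, 0]
  pop 4: indeg[3]->2 | ready=[6, 7] | order so far=[2, 0, 4]
  pop 6: indeg[1]->1; indeg[3]->1; indeg[5]->0 | ready=[5, 7] | order so far=[2, 0, 4, 6]
  pop 5: no out-edges | ready=[7] | order so far=[2, 0, 4, 6, 5]
  pop 7: indeg[1]->0; indeg[3]->0 | ready=[1, 3] | order so far=[2, 0, 4, 6, 5, 7]
  pop 1: no out-edges | ready=[3] | order so far=[2, 0, 4, 6, 5, 7, 1]
  pop 3: no out-edges | ready=[] | order so far=[2, 0, 4, 6, 5, 7, 1, 3]
New canonical toposort: [2, 0, 4, 6, 5, 7, 1, 3]
Compare positions:
  Node 0: index 1 -> 1 (same)
  Node 1: index 6 -> 6 (same)
  Node 2: index 0 -> 0 (same)
  Node 3: index 7 -> 7 (same)
  Node 4: index 2 -> 2 (same)
  Node 5: index 3 -> 4 (moved)
  Node 6: index 4 -> 3 (moved)
  Node 7: index 5 -> 5 (same)
Nodes that changed position: 5 6

Answer: 5 6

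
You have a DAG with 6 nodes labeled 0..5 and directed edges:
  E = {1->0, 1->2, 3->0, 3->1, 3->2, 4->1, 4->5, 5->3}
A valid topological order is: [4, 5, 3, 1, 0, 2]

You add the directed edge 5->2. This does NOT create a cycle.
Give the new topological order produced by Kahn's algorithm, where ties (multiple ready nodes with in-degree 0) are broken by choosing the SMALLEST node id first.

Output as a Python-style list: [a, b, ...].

Answer: [4, 5, 3, 1, 0, 2]

Derivation:
Old toposort: [4, 5, 3, 1, 0, 2]
Added edge: 5->2
Position of 5 (1) < position of 2 (5). Old order still valid.
Run Kahn's algorithm (break ties by smallest node id):
  initial in-degrees: [2, 2, 3, 1, 0, 1]
  ready (indeg=0): [4]
  pop 4: indeg[1]->1; indeg[5]->0 | ready=[5] | order so far=[4]
  pop 5: indeg[2]->2; indeg[3]->0 | ready=[3] | order so far=[4, 5]
  pop 3: indeg[0]->1; indeg[1]->0; indeg[2]->1 | ready=[1] | order so far=[4, 5, 3]
  pop 1: indeg[0]->0; indeg[2]->0 | ready=[0, 2] | order so far=[4, 5, 3, 1]
  pop 0: no out-edges | ready=[2] | order so far=[4, 5, 3, 1, 0]
  pop 2: no out-edges | ready=[] | order so far=[4, 5, 3, 1, 0, 2]
  Result: [4, 5, 3, 1, 0, 2]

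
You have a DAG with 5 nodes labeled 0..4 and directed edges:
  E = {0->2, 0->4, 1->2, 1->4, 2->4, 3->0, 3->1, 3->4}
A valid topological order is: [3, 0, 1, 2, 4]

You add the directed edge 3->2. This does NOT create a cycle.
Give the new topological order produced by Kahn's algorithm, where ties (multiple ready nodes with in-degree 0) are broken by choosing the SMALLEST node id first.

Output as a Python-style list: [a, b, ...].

Old toposort: [3, 0, 1, 2, 4]
Added edge: 3->2
Position of 3 (0) < position of 2 (3). Old order still valid.
Run Kahn's algorithm (break ties by smallest node id):
  initial in-degrees: [1, 1, 3, 0, 4]
  ready (indeg=0): [3]
  pop 3: indeg[0]->0; indeg[1]->0; indeg[2]->2; indeg[4]->3 | ready=[0, 1] | order so far=[3]
  pop 0: indeg[2]->1; indeg[4]->2 | ready=[1] | order so far=[3, 0]
  pop 1: indeg[2]->0; indeg[4]->1 | ready=[2] | order so far=[3, 0, 1]
  pop 2: indeg[4]->0 | ready=[4] | order so far=[3, 0, 1, 2]
  pop 4: no out-edges | ready=[] | order so far=[3, 0, 1, 2, 4]
  Result: [3, 0, 1, 2, 4]

Answer: [3, 0, 1, 2, 4]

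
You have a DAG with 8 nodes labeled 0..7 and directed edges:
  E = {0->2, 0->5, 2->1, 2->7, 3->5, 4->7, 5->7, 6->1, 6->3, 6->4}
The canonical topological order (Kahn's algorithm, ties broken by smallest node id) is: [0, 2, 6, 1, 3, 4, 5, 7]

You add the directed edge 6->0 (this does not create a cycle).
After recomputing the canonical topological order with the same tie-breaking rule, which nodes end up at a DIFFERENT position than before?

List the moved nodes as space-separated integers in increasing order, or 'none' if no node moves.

Old toposort: [0, 2, 6, 1, 3, 4, 5, 7]
Added edge 6->0
Recompute Kahn (smallest-id tiebreak):
  initial in-degrees: [1, 2, 1, 1, 1, 2, 0, 3]
  ready (indeg=0): [6]
  pop 6: indeg[0]->0; indeg[1]->1; indeg[3]->0; indeg[4]->0 | ready=[0, 3, 4] | order so far=[6]
  pop 0: indeg[2]->0; indeg[5]->1 | ready=[2, 3, 4] | order so far=[6, 0]
  pop 2: indeg[1]->0; indeg[7]->2 | ready=[1, 3, 4] | order so far=[6, 0, 2]
  pop 1: no out-edges | ready=[3, 4] | order so far=[6, 0, 2, 1]
  pop 3: indeg[5]->0 | ready=[4, 5] | order so far=[6, 0, 2, 1, 3]
  pop 4: indeg[7]->1 | ready=[5] | order so far=[6, 0, 2, 1, 3, 4]
  pop 5: indeg[7]->0 | ready=[7] | order so far=[6, 0, 2, 1, 3, 4, 5]
  pop 7: no out-edges | ready=[] | order so far=[6, 0, 2, 1, 3, 4, 5, 7]
New canonical toposort: [6, 0, 2, 1, 3, 4, 5, 7]
Compare positions:
  Node 0: index 0 -> 1 (moved)
  Node 1: index 3 -> 3 (same)
  Node 2: index 1 -> 2 (moved)
  Node 3: index 4 -> 4 (same)
  Node 4: index 5 -> 5 (same)
  Node 5: index 6 -> 6 (same)
  Node 6: index 2 -> 0 (moved)
  Node 7: index 7 -> 7 (same)
Nodes that changed position: 0 2 6

Answer: 0 2 6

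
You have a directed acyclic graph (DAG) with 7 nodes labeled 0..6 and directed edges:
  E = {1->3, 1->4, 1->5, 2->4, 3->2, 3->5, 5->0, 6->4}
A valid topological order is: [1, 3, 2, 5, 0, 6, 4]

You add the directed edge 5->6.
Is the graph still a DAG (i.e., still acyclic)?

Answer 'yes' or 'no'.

Answer: yes

Derivation:
Given toposort: [1, 3, 2, 5, 0, 6, 4]
Position of 5: index 3; position of 6: index 5
New edge 5->6: forward
Forward edge: respects the existing order. Still a DAG, same toposort still valid.
Still a DAG? yes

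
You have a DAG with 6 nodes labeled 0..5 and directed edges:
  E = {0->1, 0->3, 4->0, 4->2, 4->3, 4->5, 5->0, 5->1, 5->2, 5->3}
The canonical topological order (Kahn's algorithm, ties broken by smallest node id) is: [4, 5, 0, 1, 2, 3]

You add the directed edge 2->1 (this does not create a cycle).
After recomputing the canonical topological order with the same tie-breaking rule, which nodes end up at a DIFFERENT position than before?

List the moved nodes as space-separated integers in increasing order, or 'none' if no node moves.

Old toposort: [4, 5, 0, 1, 2, 3]
Added edge 2->1
Recompute Kahn (smallest-id tiebreak):
  initial in-degrees: [2, 3, 2, 3, 0, 1]
  ready (indeg=0): [4]
  pop 4: indeg[0]->1; indeg[2]->1; indeg[3]->2; indeg[5]->0 | ready=[5] | order so far=[4]
  pop 5: indeg[0]->0; indeg[1]->2; indeg[2]->0; indeg[3]->1 | ready=[0, 2] | order so far=[4, 5]
  pop 0: indeg[1]->1; indeg[3]->0 | ready=[2, 3] | order so far=[4, 5, 0]
  pop 2: indeg[1]->0 | ready=[1, 3] | order so far=[4, 5, 0, 2]
  pop 1: no out-edges | ready=[3] | order so far=[4, 5, 0, 2, 1]
  pop 3: no out-edges | ready=[] | order so far=[4, 5, 0, 2, 1, 3]
New canonical toposort: [4, 5, 0, 2, 1, 3]
Compare positions:
  Node 0: index 2 -> 2 (same)
  Node 1: index 3 -> 4 (moved)
  Node 2: index 4 -> 3 (moved)
  Node 3: index 5 -> 5 (same)
  Node 4: index 0 -> 0 (same)
  Node 5: index 1 -> 1 (same)
Nodes that changed position: 1 2

Answer: 1 2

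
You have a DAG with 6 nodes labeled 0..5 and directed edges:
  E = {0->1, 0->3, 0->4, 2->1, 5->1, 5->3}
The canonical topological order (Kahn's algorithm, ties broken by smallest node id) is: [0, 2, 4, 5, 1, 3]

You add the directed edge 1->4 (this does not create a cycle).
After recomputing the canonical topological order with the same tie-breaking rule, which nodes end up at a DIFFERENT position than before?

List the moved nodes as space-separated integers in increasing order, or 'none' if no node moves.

Answer: 1 3 4 5

Derivation:
Old toposort: [0, 2, 4, 5, 1, 3]
Added edge 1->4
Recompute Kahn (smallest-id tiebreak):
  initial in-degrees: [0, 3, 0, 2, 2, 0]
  ready (indeg=0): [0, 2, 5]
  pop 0: indeg[1]->2; indeg[3]->1; indeg[4]->1 | ready=[2, 5] | order so far=[0]
  pop 2: indeg[1]->1 | ready=[5] | order so far=[0, 2]
  pop 5: indeg[1]->0; indeg[3]->0 | ready=[1, 3] | order so far=[0, 2, 5]
  pop 1: indeg[4]->0 | ready=[3, 4] | order so far=[0, 2, 5, 1]
  pop 3: no out-edges | ready=[4] | order so far=[0, 2, 5, 1, 3]
  pop 4: no out-edges | ready=[] | order so far=[0, 2, 5, 1, 3, 4]
New canonical toposort: [0, 2, 5, 1, 3, 4]
Compare positions:
  Node 0: index 0 -> 0 (same)
  Node 1: index 4 -> 3 (moved)
  Node 2: index 1 -> 1 (same)
  Node 3: index 5 -> 4 (moved)
  Node 4: index 2 -> 5 (moved)
  Node 5: index 3 -> 2 (moved)
Nodes that changed position: 1 3 4 5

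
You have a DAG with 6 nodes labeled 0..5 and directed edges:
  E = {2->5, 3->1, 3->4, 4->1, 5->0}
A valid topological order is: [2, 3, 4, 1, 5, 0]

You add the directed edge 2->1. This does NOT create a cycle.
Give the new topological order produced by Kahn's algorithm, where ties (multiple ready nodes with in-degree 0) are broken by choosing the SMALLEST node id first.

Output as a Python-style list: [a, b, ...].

Old toposort: [2, 3, 4, 1, 5, 0]
Added edge: 2->1
Position of 2 (0) < position of 1 (3). Old order still valid.
Run Kahn's algorithm (break ties by smallest node id):
  initial in-degrees: [1, 3, 0, 0, 1, 1]
  ready (indeg=0): [2, 3]
  pop 2: indeg[1]->2; indeg[5]->0 | ready=[3, 5] | order so far=[2]
  pop 3: indeg[1]->1; indeg[4]->0 | ready=[4, 5] | order so far=[2, 3]
  pop 4: indeg[1]->0 | ready=[1, 5] | order so far=[2, 3, 4]
  pop 1: no out-edges | ready=[5] | order so far=[2, 3, 4, 1]
  pop 5: indeg[0]->0 | ready=[0] | order so far=[2, 3, 4, 1, 5]
  pop 0: no out-edges | ready=[] | order so far=[2, 3, 4, 1, 5, 0]
  Result: [2, 3, 4, 1, 5, 0]

Answer: [2, 3, 4, 1, 5, 0]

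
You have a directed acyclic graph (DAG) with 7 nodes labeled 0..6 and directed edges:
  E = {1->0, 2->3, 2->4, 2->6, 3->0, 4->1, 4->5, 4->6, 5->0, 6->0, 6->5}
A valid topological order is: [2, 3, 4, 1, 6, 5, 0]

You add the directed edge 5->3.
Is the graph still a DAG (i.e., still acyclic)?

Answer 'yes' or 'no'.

Given toposort: [2, 3, 4, 1, 6, 5, 0]
Position of 5: index 5; position of 3: index 1
New edge 5->3: backward (u after v in old order)
Backward edge: old toposort is now invalid. Check if this creates a cycle.
Does 3 already reach 5? Reachable from 3: [0, 3]. NO -> still a DAG (reorder needed).
Still a DAG? yes

Answer: yes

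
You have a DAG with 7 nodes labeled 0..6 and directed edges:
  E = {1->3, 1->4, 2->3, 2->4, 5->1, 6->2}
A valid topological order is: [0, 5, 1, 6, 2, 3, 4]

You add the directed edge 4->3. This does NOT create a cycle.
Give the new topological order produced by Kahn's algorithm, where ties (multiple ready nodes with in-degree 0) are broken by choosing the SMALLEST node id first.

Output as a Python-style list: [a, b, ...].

Old toposort: [0, 5, 1, 6, 2, 3, 4]
Added edge: 4->3
Position of 4 (6) > position of 3 (5). Must reorder: 4 must now come before 3.
Run Kahn's algorithm (break ties by smallest node id):
  initial in-degrees: [0, 1, 1, 3, 2, 0, 0]
  ready (indeg=0): [0, 5, 6]
  pop 0: no out-edges | ready=[5, 6] | order so far=[0]
  pop 5: indeg[1]->0 | ready=[1, 6] | order so far=[0, 5]
  pop 1: indeg[3]->2; indeg[4]->1 | ready=[6] | order so far=[0, 5, 1]
  pop 6: indeg[2]->0 | ready=[2] | order so far=[0, 5, 1, 6]
  pop 2: indeg[3]->1; indeg[4]->0 | ready=[4] | order so far=[0, 5, 1, 6, 2]
  pop 4: indeg[3]->0 | ready=[3] | order so far=[0, 5, 1, 6, 2, 4]
  pop 3: no out-edges | ready=[] | order so far=[0, 5, 1, 6, 2, 4, 3]
  Result: [0, 5, 1, 6, 2, 4, 3]

Answer: [0, 5, 1, 6, 2, 4, 3]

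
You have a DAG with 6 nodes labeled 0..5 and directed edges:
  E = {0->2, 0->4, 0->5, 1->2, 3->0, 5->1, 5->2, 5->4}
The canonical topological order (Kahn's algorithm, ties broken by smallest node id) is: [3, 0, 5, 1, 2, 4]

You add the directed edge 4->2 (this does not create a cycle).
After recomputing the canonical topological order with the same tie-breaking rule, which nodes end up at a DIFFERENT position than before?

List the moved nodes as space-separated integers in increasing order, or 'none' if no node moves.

Answer: 2 4

Derivation:
Old toposort: [3, 0, 5, 1, 2, 4]
Added edge 4->2
Recompute Kahn (smallest-id tiebreak):
  initial in-degrees: [1, 1, 4, 0, 2, 1]
  ready (indeg=0): [3]
  pop 3: indeg[0]->0 | ready=[0] | order so far=[3]
  pop 0: indeg[2]->3; indeg[4]->1; indeg[5]->0 | ready=[5] | order so far=[3, 0]
  pop 5: indeg[1]->0; indeg[2]->2; indeg[4]->0 | ready=[1, 4] | order so far=[3, 0, 5]
  pop 1: indeg[2]->1 | ready=[4] | order so far=[3, 0, 5, 1]
  pop 4: indeg[2]->0 | ready=[2] | order so far=[3, 0, 5, 1, 4]
  pop 2: no out-edges | ready=[] | order so far=[3, 0, 5, 1, 4, 2]
New canonical toposort: [3, 0, 5, 1, 4, 2]
Compare positions:
  Node 0: index 1 -> 1 (same)
  Node 1: index 3 -> 3 (same)
  Node 2: index 4 -> 5 (moved)
  Node 3: index 0 -> 0 (same)
  Node 4: index 5 -> 4 (moved)
  Node 5: index 2 -> 2 (same)
Nodes that changed position: 2 4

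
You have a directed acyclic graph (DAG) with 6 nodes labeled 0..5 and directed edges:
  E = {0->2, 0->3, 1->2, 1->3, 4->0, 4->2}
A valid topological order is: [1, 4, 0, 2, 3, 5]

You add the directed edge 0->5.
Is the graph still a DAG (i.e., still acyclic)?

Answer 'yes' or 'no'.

Given toposort: [1, 4, 0, 2, 3, 5]
Position of 0: index 2; position of 5: index 5
New edge 0->5: forward
Forward edge: respects the existing order. Still a DAG, same toposort still valid.
Still a DAG? yes

Answer: yes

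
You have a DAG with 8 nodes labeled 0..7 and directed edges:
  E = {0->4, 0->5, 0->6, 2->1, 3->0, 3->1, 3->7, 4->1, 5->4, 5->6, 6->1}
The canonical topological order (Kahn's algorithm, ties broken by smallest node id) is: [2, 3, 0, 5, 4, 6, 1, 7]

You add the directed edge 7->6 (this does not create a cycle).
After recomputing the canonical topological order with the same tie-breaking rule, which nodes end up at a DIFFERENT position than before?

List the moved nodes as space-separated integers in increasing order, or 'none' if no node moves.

Old toposort: [2, 3, 0, 5, 4, 6, 1, 7]
Added edge 7->6
Recompute Kahn (smallest-id tiebreak):
  initial in-degrees: [1, 4, 0, 0, 2, 1, 3, 1]
  ready (indeg=0): [2, 3]
  pop 2: indeg[1]->3 | ready=[3] | order so far=[2]
  pop 3: indeg[0]->0; indeg[1]->2; indeg[7]->0 | ready=[0, 7] | order so far=[2, 3]
  pop 0: indeg[4]->1; indeg[5]->0; indeg[6]->2 | ready=[5, 7] | order so far=[2, 3, 0]
  pop 5: indeg[4]->0; indeg[6]->1 | ready=[4, 7] | order so far=[2, 3, 0, 5]
  pop 4: indeg[1]->1 | ready=[7] | order so far=[2, 3, 0, 5, 4]
  pop 7: indeg[6]->0 | ready=[6] | order so far=[2, 3, 0, 5, 4, 7]
  pop 6: indeg[1]->0 | ready=[1] | order so far=[2, 3, 0, 5, 4, 7, 6]
  pop 1: no out-edges | ready=[] | order so far=[2, 3, 0, 5, 4, 7, 6, 1]
New canonical toposort: [2, 3, 0, 5, 4, 7, 6, 1]
Compare positions:
  Node 0: index 2 -> 2 (same)
  Node 1: index 6 -> 7 (moved)
  Node 2: index 0 -> 0 (same)
  Node 3: index 1 -> 1 (same)
  Node 4: index 4 -> 4 (same)
  Node 5: index 3 -> 3 (same)
  Node 6: index 5 -> 6 (moved)
  Node 7: index 7 -> 5 (moved)
Nodes that changed position: 1 6 7

Answer: 1 6 7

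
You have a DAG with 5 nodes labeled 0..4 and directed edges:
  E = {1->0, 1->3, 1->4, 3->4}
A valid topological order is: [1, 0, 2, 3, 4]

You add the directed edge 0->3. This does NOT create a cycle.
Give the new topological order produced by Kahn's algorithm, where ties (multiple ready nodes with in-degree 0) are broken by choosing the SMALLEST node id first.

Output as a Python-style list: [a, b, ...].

Answer: [1, 0, 2, 3, 4]

Derivation:
Old toposort: [1, 0, 2, 3, 4]
Added edge: 0->3
Position of 0 (1) < position of 3 (3). Old order still valid.
Run Kahn's algorithm (break ties by smallest node id):
  initial in-degrees: [1, 0, 0, 2, 2]
  ready (indeg=0): [1, 2]
  pop 1: indeg[0]->0; indeg[3]->1; indeg[4]->1 | ready=[0, 2] | order so far=[1]
  pop 0: indeg[3]->0 | ready=[2, 3] | order so far=[1, 0]
  pop 2: no out-edges | ready=[3] | order so far=[1, 0, 2]
  pop 3: indeg[4]->0 | ready=[4] | order so far=[1, 0, 2, 3]
  pop 4: no out-edges | ready=[] | order so far=[1, 0, 2, 3, 4]
  Result: [1, 0, 2, 3, 4]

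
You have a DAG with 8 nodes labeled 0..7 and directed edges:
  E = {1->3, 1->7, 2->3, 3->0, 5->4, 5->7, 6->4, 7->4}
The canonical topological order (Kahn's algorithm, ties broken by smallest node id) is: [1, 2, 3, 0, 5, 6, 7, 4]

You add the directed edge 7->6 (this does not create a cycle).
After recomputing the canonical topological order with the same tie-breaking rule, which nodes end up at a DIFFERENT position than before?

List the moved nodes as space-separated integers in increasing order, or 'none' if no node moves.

Answer: 6 7

Derivation:
Old toposort: [1, 2, 3, 0, 5, 6, 7, 4]
Added edge 7->6
Recompute Kahn (smallest-id tiebreak):
  initial in-degrees: [1, 0, 0, 2, 3, 0, 1, 2]
  ready (indeg=0): [1, 2, 5]
  pop 1: indeg[3]->1; indeg[7]->1 | ready=[2, 5] | order so far=[1]
  pop 2: indeg[3]->0 | ready=[3, 5] | order so far=[1, 2]
  pop 3: indeg[0]->0 | ready=[0, 5] | order so far=[1, 2, 3]
  pop 0: no out-edges | ready=[5] | order so far=[1, 2, 3, 0]
  pop 5: indeg[4]->2; indeg[7]->0 | ready=[7] | order so far=[1, 2, 3, 0, 5]
  pop 7: indeg[4]->1; indeg[6]->0 | ready=[6] | order so far=[1, 2, 3, 0, 5, 7]
  pop 6: indeg[4]->0 | ready=[4] | order so far=[1, 2, 3, 0, 5, 7, 6]
  pop 4: no out-edges | ready=[] | order so far=[1, 2, 3, 0, 5, 7, 6, 4]
New canonical toposort: [1, 2, 3, 0, 5, 7, 6, 4]
Compare positions:
  Node 0: index 3 -> 3 (same)
  Node 1: index 0 -> 0 (same)
  Node 2: index 1 -> 1 (same)
  Node 3: index 2 -> 2 (same)
  Node 4: index 7 -> 7 (same)
  Node 5: index 4 -> 4 (same)
  Node 6: index 5 -> 6 (moved)
  Node 7: index 6 -> 5 (moved)
Nodes that changed position: 6 7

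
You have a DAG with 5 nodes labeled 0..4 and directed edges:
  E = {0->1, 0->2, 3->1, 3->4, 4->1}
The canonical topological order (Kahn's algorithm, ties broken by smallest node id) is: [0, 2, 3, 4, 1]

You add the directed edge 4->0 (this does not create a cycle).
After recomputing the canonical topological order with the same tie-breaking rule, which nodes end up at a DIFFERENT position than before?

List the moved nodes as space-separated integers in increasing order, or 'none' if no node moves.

Answer: 0 1 2 3 4

Derivation:
Old toposort: [0, 2, 3, 4, 1]
Added edge 4->0
Recompute Kahn (smallest-id tiebreak):
  initial in-degrees: [1, 3, 1, 0, 1]
  ready (indeg=0): [3]
  pop 3: indeg[1]->2; indeg[4]->0 | ready=[4] | order so far=[3]
  pop 4: indeg[0]->0; indeg[1]->1 | ready=[0] | order so far=[3, 4]
  pop 0: indeg[1]->0; indeg[2]->0 | ready=[1, 2] | order so far=[3, 4, 0]
  pop 1: no out-edges | ready=[2] | order so far=[3, 4, 0, 1]
  pop 2: no out-edges | ready=[] | order so far=[3, 4, 0, 1, 2]
New canonical toposort: [3, 4, 0, 1, 2]
Compare positions:
  Node 0: index 0 -> 2 (moved)
  Node 1: index 4 -> 3 (moved)
  Node 2: index 1 -> 4 (moved)
  Node 3: index 2 -> 0 (moved)
  Node 4: index 3 -> 1 (moved)
Nodes that changed position: 0 1 2 3 4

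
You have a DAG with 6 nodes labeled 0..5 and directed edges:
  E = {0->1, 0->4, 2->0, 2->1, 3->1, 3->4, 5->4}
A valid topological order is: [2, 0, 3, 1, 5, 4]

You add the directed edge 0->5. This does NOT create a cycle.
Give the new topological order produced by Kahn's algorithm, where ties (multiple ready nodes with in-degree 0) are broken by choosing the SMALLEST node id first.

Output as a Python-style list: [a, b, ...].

Answer: [2, 0, 3, 1, 5, 4]

Derivation:
Old toposort: [2, 0, 3, 1, 5, 4]
Added edge: 0->5
Position of 0 (1) < position of 5 (4). Old order still valid.
Run Kahn's algorithm (break ties by smallest node id):
  initial in-degrees: [1, 3, 0, 0, 3, 1]
  ready (indeg=0): [2, 3]
  pop 2: indeg[0]->0; indeg[1]->2 | ready=[0, 3] | order so far=[2]
  pop 0: indeg[1]->1; indeg[4]->2; indeg[5]->0 | ready=[3, 5] | order so far=[2, 0]
  pop 3: indeg[1]->0; indeg[4]->1 | ready=[1, 5] | order so far=[2, 0, 3]
  pop 1: no out-edges | ready=[5] | order so far=[2, 0, 3, 1]
  pop 5: indeg[4]->0 | ready=[4] | order so far=[2, 0, 3, 1, 5]
  pop 4: no out-edges | ready=[] | order so far=[2, 0, 3, 1, 5, 4]
  Result: [2, 0, 3, 1, 5, 4]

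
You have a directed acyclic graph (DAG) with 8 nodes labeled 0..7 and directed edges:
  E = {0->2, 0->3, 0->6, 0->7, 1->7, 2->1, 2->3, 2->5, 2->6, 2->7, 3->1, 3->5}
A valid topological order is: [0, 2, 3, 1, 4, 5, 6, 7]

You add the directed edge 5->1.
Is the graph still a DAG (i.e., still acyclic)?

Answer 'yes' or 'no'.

Given toposort: [0, 2, 3, 1, 4, 5, 6, 7]
Position of 5: index 5; position of 1: index 3
New edge 5->1: backward (u after v in old order)
Backward edge: old toposort is now invalid. Check if this creates a cycle.
Does 1 already reach 5? Reachable from 1: [1, 7]. NO -> still a DAG (reorder needed).
Still a DAG? yes

Answer: yes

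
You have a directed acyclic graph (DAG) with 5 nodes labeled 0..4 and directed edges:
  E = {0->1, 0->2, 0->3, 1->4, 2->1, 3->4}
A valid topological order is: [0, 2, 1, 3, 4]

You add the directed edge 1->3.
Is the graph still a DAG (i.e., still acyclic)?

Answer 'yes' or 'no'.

Given toposort: [0, 2, 1, 3, 4]
Position of 1: index 2; position of 3: index 3
New edge 1->3: forward
Forward edge: respects the existing order. Still a DAG, same toposort still valid.
Still a DAG? yes

Answer: yes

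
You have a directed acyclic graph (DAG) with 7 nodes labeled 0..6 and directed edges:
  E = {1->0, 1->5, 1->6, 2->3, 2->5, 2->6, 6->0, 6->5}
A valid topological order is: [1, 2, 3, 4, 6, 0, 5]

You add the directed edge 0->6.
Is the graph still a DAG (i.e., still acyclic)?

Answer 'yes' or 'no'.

Answer: no

Derivation:
Given toposort: [1, 2, 3, 4, 6, 0, 5]
Position of 0: index 5; position of 6: index 4
New edge 0->6: backward (u after v in old order)
Backward edge: old toposort is now invalid. Check if this creates a cycle.
Does 6 already reach 0? Reachable from 6: [0, 5, 6]. YES -> cycle!
Still a DAG? no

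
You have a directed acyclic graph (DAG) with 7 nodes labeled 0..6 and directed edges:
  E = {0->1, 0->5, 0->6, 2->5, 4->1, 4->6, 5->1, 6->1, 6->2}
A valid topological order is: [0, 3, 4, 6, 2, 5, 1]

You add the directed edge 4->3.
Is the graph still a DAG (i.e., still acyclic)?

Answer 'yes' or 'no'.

Given toposort: [0, 3, 4, 6, 2, 5, 1]
Position of 4: index 2; position of 3: index 1
New edge 4->3: backward (u after v in old order)
Backward edge: old toposort is now invalid. Check if this creates a cycle.
Does 3 already reach 4? Reachable from 3: [3]. NO -> still a DAG (reorder needed).
Still a DAG? yes

Answer: yes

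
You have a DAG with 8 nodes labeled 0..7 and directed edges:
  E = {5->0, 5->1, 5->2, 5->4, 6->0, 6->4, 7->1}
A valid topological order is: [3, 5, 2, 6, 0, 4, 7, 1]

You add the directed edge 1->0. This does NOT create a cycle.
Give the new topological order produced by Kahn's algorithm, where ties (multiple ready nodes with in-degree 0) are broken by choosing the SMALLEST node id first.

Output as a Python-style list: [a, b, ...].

Old toposort: [3, 5, 2, 6, 0, 4, 7, 1]
Added edge: 1->0
Position of 1 (7) > position of 0 (4). Must reorder: 1 must now come before 0.
Run Kahn's algorithm (break ties by smallest node id):
  initial in-degrees: [3, 2, 1, 0, 2, 0, 0, 0]
  ready (indeg=0): [3, 5, 6, 7]
  pop 3: no out-edges | ready=[5, 6, 7] | order so far=[3]
  pop 5: indeg[0]->2; indeg[1]->1; indeg[2]->0; indeg[4]->1 | ready=[2, 6, 7] | order so far=[3, 5]
  pop 2: no out-edges | ready=[6, 7] | order so far=[3, 5, 2]
  pop 6: indeg[0]->1; indeg[4]->0 | ready=[4, 7] | order so far=[3, 5, 2, 6]
  pop 4: no out-edges | ready=[7] | order so far=[3, 5, 2, 6, 4]
  pop 7: indeg[1]->0 | ready=[1] | order so far=[3, 5, 2, 6, 4, 7]
  pop 1: indeg[0]->0 | ready=[0] | order so far=[3, 5, 2, 6, 4, 7, 1]
  pop 0: no out-edges | ready=[] | order so far=[3, 5, 2, 6, 4, 7, 1, 0]
  Result: [3, 5, 2, 6, 4, 7, 1, 0]

Answer: [3, 5, 2, 6, 4, 7, 1, 0]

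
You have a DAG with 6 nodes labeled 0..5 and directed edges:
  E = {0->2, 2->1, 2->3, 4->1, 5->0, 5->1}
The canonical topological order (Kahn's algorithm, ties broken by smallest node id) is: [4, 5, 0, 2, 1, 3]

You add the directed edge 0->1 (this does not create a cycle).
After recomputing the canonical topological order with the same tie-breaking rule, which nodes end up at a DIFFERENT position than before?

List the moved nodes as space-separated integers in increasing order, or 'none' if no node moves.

Old toposort: [4, 5, 0, 2, 1, 3]
Added edge 0->1
Recompute Kahn (smallest-id tiebreak):
  initial in-degrees: [1, 4, 1, 1, 0, 0]
  ready (indeg=0): [4, 5]
  pop 4: indeg[1]->3 | ready=[5] | order so far=[4]
  pop 5: indeg[0]->0; indeg[1]->2 | ready=[0] | order so far=[4, 5]
  pop 0: indeg[1]->1; indeg[2]->0 | ready=[2] | order so far=[4, 5, 0]
  pop 2: indeg[1]->0; indeg[3]->0 | ready=[1, 3] | order so far=[4, 5, 0, 2]
  pop 1: no out-edges | ready=[3] | order so far=[4, 5, 0, 2, 1]
  pop 3: no out-edges | ready=[] | order so far=[4, 5, 0, 2, 1, 3]
New canonical toposort: [4, 5, 0, 2, 1, 3]
Compare positions:
  Node 0: index 2 -> 2 (same)
  Node 1: index 4 -> 4 (same)
  Node 2: index 3 -> 3 (same)
  Node 3: index 5 -> 5 (same)
  Node 4: index 0 -> 0 (same)
  Node 5: index 1 -> 1 (same)
Nodes that changed position: none

Answer: none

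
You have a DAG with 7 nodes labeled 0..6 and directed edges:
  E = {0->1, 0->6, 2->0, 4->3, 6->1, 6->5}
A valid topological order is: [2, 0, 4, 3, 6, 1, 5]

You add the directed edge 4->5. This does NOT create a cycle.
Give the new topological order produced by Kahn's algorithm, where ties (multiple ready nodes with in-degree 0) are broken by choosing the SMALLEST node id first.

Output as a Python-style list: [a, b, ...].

Answer: [2, 0, 4, 3, 6, 1, 5]

Derivation:
Old toposort: [2, 0, 4, 3, 6, 1, 5]
Added edge: 4->5
Position of 4 (2) < position of 5 (6). Old order still valid.
Run Kahn's algorithm (break ties by smallest node id):
  initial in-degrees: [1, 2, 0, 1, 0, 2, 1]
  ready (indeg=0): [2, 4]
  pop 2: indeg[0]->0 | ready=[0, 4] | order so far=[2]
  pop 0: indeg[1]->1; indeg[6]->0 | ready=[4, 6] | order so far=[2, 0]
  pop 4: indeg[3]->0; indeg[5]->1 | ready=[3, 6] | order so far=[2, 0, 4]
  pop 3: no out-edges | ready=[6] | order so far=[2, 0, 4, 3]
  pop 6: indeg[1]->0; indeg[5]->0 | ready=[1, 5] | order so far=[2, 0, 4, 3, 6]
  pop 1: no out-edges | ready=[5] | order so far=[2, 0, 4, 3, 6, 1]
  pop 5: no out-edges | ready=[] | order so far=[2, 0, 4, 3, 6, 1, 5]
  Result: [2, 0, 4, 3, 6, 1, 5]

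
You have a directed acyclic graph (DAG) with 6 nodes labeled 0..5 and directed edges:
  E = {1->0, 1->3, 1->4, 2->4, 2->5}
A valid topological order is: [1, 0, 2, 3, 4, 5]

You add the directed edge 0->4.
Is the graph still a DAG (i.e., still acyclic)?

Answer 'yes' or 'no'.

Answer: yes

Derivation:
Given toposort: [1, 0, 2, 3, 4, 5]
Position of 0: index 1; position of 4: index 4
New edge 0->4: forward
Forward edge: respects the existing order. Still a DAG, same toposort still valid.
Still a DAG? yes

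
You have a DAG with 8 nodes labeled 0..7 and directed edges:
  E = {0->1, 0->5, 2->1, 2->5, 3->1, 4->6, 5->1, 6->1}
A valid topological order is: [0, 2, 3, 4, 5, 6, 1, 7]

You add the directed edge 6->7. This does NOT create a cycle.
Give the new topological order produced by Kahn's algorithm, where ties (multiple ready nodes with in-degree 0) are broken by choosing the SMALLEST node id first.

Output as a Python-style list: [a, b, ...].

Answer: [0, 2, 3, 4, 5, 6, 1, 7]

Derivation:
Old toposort: [0, 2, 3, 4, 5, 6, 1, 7]
Added edge: 6->7
Position of 6 (5) < position of 7 (7). Old order still valid.
Run Kahn's algorithm (break ties by smallest node id):
  initial in-degrees: [0, 5, 0, 0, 0, 2, 1, 1]
  ready (indeg=0): [0, 2, 3, 4]
  pop 0: indeg[1]->4; indeg[5]->1 | ready=[2, 3, 4] | order so far=[0]
  pop 2: indeg[1]->3; indeg[5]->0 | ready=[3, 4, 5] | order so far=[0, 2]
  pop 3: indeg[1]->2 | ready=[4, 5] | order so far=[0, 2, 3]
  pop 4: indeg[6]->0 | ready=[5, 6] | order so far=[0, 2, 3, 4]
  pop 5: indeg[1]->1 | ready=[6] | order so far=[0, 2, 3, 4, 5]
  pop 6: indeg[1]->0; indeg[7]->0 | ready=[1, 7] | order so far=[0, 2, 3, 4, 5, 6]
  pop 1: no out-edges | ready=[7] | order so far=[0, 2, 3, 4, 5, 6, 1]
  pop 7: no out-edges | ready=[] | order so far=[0, 2, 3, 4, 5, 6, 1, 7]
  Result: [0, 2, 3, 4, 5, 6, 1, 7]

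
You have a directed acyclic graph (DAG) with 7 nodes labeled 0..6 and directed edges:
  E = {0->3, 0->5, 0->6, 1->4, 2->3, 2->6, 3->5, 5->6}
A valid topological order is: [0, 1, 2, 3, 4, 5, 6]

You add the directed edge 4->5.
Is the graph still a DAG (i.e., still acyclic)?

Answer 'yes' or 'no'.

Answer: yes

Derivation:
Given toposort: [0, 1, 2, 3, 4, 5, 6]
Position of 4: index 4; position of 5: index 5
New edge 4->5: forward
Forward edge: respects the existing order. Still a DAG, same toposort still valid.
Still a DAG? yes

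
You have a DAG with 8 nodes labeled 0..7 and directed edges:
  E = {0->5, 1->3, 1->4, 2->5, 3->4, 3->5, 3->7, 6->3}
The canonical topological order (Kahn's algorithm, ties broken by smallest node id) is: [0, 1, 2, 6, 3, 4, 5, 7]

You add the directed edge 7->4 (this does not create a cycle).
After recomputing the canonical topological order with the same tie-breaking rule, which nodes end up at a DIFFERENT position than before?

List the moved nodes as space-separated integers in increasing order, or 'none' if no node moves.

Answer: 4 5 7

Derivation:
Old toposort: [0, 1, 2, 6, 3, 4, 5, 7]
Added edge 7->4
Recompute Kahn (smallest-id tiebreak):
  initial in-degrees: [0, 0, 0, 2, 3, 3, 0, 1]
  ready (indeg=0): [0, 1, 2, 6]
  pop 0: indeg[5]->2 | ready=[1, 2, 6] | order so far=[0]
  pop 1: indeg[3]->1; indeg[4]->2 | ready=[2, 6] | order so far=[0, 1]
  pop 2: indeg[5]->1 | ready=[6] | order so far=[0, 1, 2]
  pop 6: indeg[3]->0 | ready=[3] | order so far=[0, 1, 2, 6]
  pop 3: indeg[4]->1; indeg[5]->0; indeg[7]->0 | ready=[5, 7] | order so far=[0, 1, 2, 6, 3]
  pop 5: no out-edges | ready=[7] | order so far=[0, 1, 2, 6, 3, 5]
  pop 7: indeg[4]->0 | ready=[4] | order so far=[0, 1, 2, 6, 3, 5, 7]
  pop 4: no out-edges | ready=[] | order so far=[0, 1, 2, 6, 3, 5, 7, 4]
New canonical toposort: [0, 1, 2, 6, 3, 5, 7, 4]
Compare positions:
  Node 0: index 0 -> 0 (same)
  Node 1: index 1 -> 1 (same)
  Node 2: index 2 -> 2 (same)
  Node 3: index 4 -> 4 (same)
  Node 4: index 5 -> 7 (moved)
  Node 5: index 6 -> 5 (moved)
  Node 6: index 3 -> 3 (same)
  Node 7: index 7 -> 6 (moved)
Nodes that changed position: 4 5 7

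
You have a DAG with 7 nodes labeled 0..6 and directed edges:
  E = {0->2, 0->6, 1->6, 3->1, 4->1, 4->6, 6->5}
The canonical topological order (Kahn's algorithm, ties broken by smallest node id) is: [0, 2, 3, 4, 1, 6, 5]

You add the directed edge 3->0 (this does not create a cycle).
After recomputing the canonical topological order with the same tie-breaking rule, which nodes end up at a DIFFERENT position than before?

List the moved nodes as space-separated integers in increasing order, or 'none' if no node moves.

Old toposort: [0, 2, 3, 4, 1, 6, 5]
Added edge 3->0
Recompute Kahn (smallest-id tiebreak):
  initial in-degrees: [1, 2, 1, 0, 0, 1, 3]
  ready (indeg=0): [3, 4]
  pop 3: indeg[0]->0; indeg[1]->1 | ready=[0, 4] | order so far=[3]
  pop 0: indeg[2]->0; indeg[6]->2 | ready=[2, 4] | order so far=[3, 0]
  pop 2: no out-edges | ready=[4] | order so far=[3, 0, 2]
  pop 4: indeg[1]->0; indeg[6]->1 | ready=[1] | order so far=[3, 0, 2, 4]
  pop 1: indeg[6]->0 | ready=[6] | order so far=[3, 0, 2, 4, 1]
  pop 6: indeg[5]->0 | ready=[5] | order so far=[3, 0, 2, 4, 1, 6]
  pop 5: no out-edges | ready=[] | order so far=[3, 0, 2, 4, 1, 6, 5]
New canonical toposort: [3, 0, 2, 4, 1, 6, 5]
Compare positions:
  Node 0: index 0 -> 1 (moved)
  Node 1: index 4 -> 4 (same)
  Node 2: index 1 -> 2 (moved)
  Node 3: index 2 -> 0 (moved)
  Node 4: index 3 -> 3 (same)
  Node 5: index 6 -> 6 (same)
  Node 6: index 5 -> 5 (same)
Nodes that changed position: 0 2 3

Answer: 0 2 3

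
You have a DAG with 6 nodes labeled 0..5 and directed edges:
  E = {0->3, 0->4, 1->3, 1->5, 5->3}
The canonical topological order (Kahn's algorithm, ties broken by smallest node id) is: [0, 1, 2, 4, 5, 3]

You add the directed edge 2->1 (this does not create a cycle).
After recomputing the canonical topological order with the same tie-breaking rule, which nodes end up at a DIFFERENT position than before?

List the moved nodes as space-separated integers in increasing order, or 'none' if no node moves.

Old toposort: [0, 1, 2, 4, 5, 3]
Added edge 2->1
Recompute Kahn (smallest-id tiebreak):
  initial in-degrees: [0, 1, 0, 3, 1, 1]
  ready (indeg=0): [0, 2]
  pop 0: indeg[3]->2; indeg[4]->0 | ready=[2, 4] | order so far=[0]
  pop 2: indeg[1]->0 | ready=[1, 4] | order so far=[0, 2]
  pop 1: indeg[3]->1; indeg[5]->0 | ready=[4, 5] | order so far=[0, 2, 1]
  pop 4: no out-edges | ready=[5] | order so far=[0, 2, 1, 4]
  pop 5: indeg[3]->0 | ready=[3] | order so far=[0, 2, 1, 4, 5]
  pop 3: no out-edges | ready=[] | order so far=[0, 2, 1, 4, 5, 3]
New canonical toposort: [0, 2, 1, 4, 5, 3]
Compare positions:
  Node 0: index 0 -> 0 (same)
  Node 1: index 1 -> 2 (moved)
  Node 2: index 2 -> 1 (moved)
  Node 3: index 5 -> 5 (same)
  Node 4: index 3 -> 3 (same)
  Node 5: index 4 -> 4 (same)
Nodes that changed position: 1 2

Answer: 1 2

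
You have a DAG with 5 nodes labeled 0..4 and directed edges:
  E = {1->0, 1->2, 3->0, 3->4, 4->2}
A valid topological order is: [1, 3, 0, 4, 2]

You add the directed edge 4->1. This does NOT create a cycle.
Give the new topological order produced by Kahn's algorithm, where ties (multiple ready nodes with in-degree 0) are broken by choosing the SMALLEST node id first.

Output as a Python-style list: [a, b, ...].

Answer: [3, 4, 1, 0, 2]

Derivation:
Old toposort: [1, 3, 0, 4, 2]
Added edge: 4->1
Position of 4 (3) > position of 1 (0). Must reorder: 4 must now come before 1.
Run Kahn's algorithm (break ties by smallest node id):
  initial in-degrees: [2, 1, 2, 0, 1]
  ready (indeg=0): [3]
  pop 3: indeg[0]->1; indeg[4]->0 | ready=[4] | order so far=[3]
  pop 4: indeg[1]->0; indeg[2]->1 | ready=[1] | order so far=[3, 4]
  pop 1: indeg[0]->0; indeg[2]->0 | ready=[0, 2] | order so far=[3, 4, 1]
  pop 0: no out-edges | ready=[2] | order so far=[3, 4, 1, 0]
  pop 2: no out-edges | ready=[] | order so far=[3, 4, 1, 0, 2]
  Result: [3, 4, 1, 0, 2]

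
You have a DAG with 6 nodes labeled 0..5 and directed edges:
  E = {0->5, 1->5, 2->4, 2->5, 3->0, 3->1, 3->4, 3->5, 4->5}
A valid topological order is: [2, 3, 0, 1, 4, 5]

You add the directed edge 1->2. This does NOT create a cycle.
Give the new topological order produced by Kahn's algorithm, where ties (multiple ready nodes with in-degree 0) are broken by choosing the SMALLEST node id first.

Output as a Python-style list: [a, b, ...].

Answer: [3, 0, 1, 2, 4, 5]

Derivation:
Old toposort: [2, 3, 0, 1, 4, 5]
Added edge: 1->2
Position of 1 (3) > position of 2 (0). Must reorder: 1 must now come before 2.
Run Kahn's algorithm (break ties by smallest node id):
  initial in-degrees: [1, 1, 1, 0, 2, 5]
  ready (indeg=0): [3]
  pop 3: indeg[0]->0; indeg[1]->0; indeg[4]->1; indeg[5]->4 | ready=[0, 1] | order so far=[3]
  pop 0: indeg[5]->3 | ready=[1] | order so far=[3, 0]
  pop 1: indeg[2]->0; indeg[5]->2 | ready=[2] | order so far=[3, 0, 1]
  pop 2: indeg[4]->0; indeg[5]->1 | ready=[4] | order so far=[3, 0, 1, 2]
  pop 4: indeg[5]->0 | ready=[5] | order so far=[3, 0, 1, 2, 4]
  pop 5: no out-edges | ready=[] | order so far=[3, 0, 1, 2, 4, 5]
  Result: [3, 0, 1, 2, 4, 5]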